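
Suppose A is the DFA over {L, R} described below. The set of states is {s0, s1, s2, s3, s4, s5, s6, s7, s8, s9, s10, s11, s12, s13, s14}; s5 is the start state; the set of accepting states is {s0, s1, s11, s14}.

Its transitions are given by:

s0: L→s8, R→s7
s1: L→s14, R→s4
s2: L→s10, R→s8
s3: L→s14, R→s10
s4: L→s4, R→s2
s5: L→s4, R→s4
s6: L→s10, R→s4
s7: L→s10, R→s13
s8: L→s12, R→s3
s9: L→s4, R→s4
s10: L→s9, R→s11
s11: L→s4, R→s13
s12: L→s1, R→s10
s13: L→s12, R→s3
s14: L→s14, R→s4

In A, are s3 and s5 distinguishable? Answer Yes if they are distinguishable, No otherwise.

Reachable states from the start: {s1,s2,s3,s4,s5,s8,s9,s10,s11,s12,s13,s14}. Unreachable: {s0,s6,s7} — drop them.
Initial partition by acceptance: {s1,s11,s14} | {s2,s3,s4,s5,s8,s9,s10,s12,s13}.
On input L, block {s1,s11,s14} splits into {s1,s14} and {s11}.
Split {s2,s3,s4,s5,s8,s9,s10,s12,s13} by δ(·,L) → {s2,s4,s5,s8,s9,s10,s13} and {s3,s12}.
On input L, block {s2,s4,s5,s8,s9,s10,s13} splits into {s2,s4,s5,s9,s10} and {s8,s13}.
Split {s2,s4,s5,s9,s10} by δ(·,R) → {s4,s5,s9} and {s2} and {s10}.
On input R, block {s4,s5,s9} splits into {s5,s9} and {s4}.
Stable partition: {s1,s14} | {s5,s9} | {s11} | {s3,s12} | {s8,s13} | {s2} | {s10} | {s4} — 8 equivalence classes.
s3 and s5 end up in different blocks, so they are distinguishable. For instance, the string 'L' is accepted from only s3.

Yes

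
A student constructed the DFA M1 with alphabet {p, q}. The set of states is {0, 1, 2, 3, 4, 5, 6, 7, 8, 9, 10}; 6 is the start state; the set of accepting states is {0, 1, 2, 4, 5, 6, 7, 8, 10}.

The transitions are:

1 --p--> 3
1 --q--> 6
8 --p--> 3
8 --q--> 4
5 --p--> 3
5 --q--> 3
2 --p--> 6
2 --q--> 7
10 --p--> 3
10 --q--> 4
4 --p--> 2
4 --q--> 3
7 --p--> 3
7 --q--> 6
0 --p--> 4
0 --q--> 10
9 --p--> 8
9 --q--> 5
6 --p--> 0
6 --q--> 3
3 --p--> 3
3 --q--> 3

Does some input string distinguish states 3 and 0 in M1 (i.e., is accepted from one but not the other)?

Reachable states from the start: {0,2,3,4,6,7,10}. Unreachable: {1,5,8,9} — drop them.
Start with accepting vs non-accepting: {0,2,4,6,7,10} | {3}.
Split {0,2,4,6,7,10} by δ(·,p) → {0,2,4,6} and {7,10}.
Refine {0,2,4,6} on symbol q: members go to different blocks, giving {0,2} and {4,6}.
The partition is now stable with 4 blocks: {0,2} | {3} | {7,10} | {4,6}.
3 and 0 end up in different blocks, so they are distinguishable. For instance, the string 'ε' is accepted from only 0.

Yes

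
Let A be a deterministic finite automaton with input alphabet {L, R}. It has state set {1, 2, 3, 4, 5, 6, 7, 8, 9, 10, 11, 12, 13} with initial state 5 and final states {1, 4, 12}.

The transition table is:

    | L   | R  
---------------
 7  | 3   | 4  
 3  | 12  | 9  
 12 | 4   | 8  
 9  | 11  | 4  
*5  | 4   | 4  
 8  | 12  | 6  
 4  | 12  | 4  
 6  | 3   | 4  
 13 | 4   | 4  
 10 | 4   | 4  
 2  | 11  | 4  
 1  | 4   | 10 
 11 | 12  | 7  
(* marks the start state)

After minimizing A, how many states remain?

5

States {1,2,10,13} cannot be reached from the start state, so discard them.
Start with accepting vs non-accepting: {4,12} | {3,5,6,7,8,9,11}.
On input R, block {4,12} splits into {4} and {12}.
Split {3,5,6,7,8,9,11} by δ(·,L) → {3,8,11} and {6,7,9} and {5}.
No further refinement is possible. Final partition (5 blocks): {4} | {3,8,11} | {12} | {6,7,9} | {5}.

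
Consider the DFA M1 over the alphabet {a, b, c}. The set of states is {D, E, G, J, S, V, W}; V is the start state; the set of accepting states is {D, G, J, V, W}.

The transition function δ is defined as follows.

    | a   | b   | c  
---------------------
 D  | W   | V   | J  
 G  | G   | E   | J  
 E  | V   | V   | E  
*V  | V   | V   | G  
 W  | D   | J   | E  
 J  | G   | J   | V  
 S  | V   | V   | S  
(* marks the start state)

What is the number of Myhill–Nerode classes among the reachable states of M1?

States {D,S,W} cannot be reached from the start state, so discard them.
Start with accepting vs non-accepting: {G,J,V} | {E}.
On input b, block {G,J,V} splits into {J,V} and {G}.
Refine {J,V} on symbol a: members go to different blocks, giving {J} and {V}.
Stable partition: {J} | {E} | {G} | {V} — 4 equivalence classes.

4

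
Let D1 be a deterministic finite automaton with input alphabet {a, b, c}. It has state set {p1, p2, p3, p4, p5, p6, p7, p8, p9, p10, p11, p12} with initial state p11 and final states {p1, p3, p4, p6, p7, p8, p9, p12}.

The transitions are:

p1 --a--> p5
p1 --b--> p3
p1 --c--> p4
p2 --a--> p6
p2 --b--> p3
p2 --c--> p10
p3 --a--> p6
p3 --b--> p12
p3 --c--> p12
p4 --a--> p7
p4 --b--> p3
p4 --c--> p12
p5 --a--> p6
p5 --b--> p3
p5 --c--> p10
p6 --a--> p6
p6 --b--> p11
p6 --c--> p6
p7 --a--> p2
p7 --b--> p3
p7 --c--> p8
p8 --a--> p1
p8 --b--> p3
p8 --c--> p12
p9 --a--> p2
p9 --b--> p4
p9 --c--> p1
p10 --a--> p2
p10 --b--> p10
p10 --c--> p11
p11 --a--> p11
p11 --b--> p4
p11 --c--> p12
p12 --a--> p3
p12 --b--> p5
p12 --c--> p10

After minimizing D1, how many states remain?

First remove the unreachable states {p9}; 11 states remain.
P0 = {p1,p3,p4,p6,p7,p8,p12} | {p2,p5,p10,p11}.
On input a, block {p1,p3,p4,p6,p7,p8,p12} splits into {p3,p4,p6,p8,p12} and {p1,p7}.
On input a, block {p3,p4,p6,p8,p12} splits into {p3,p6,p12} and {p4,p8}.
Refine {p3,p6,p12} on symbol b: members go to different blocks, giving {p6,p12} and {p3}.
Split {p6,p12} by δ(·,a) → {p6} and {p12}.
Refine {p2,p5,p10,p11} on symbol a: members go to different blocks, giving {p2,p5} and {p10,p11}.
On input a, block {p10,p11} splits into {p10} and {p11}.
Stable partition: {p6} | {p2,p5} | {p1,p7} | {p4,p8} | {p3} | {p12} | {p10} | {p11} — 8 equivalence classes.

8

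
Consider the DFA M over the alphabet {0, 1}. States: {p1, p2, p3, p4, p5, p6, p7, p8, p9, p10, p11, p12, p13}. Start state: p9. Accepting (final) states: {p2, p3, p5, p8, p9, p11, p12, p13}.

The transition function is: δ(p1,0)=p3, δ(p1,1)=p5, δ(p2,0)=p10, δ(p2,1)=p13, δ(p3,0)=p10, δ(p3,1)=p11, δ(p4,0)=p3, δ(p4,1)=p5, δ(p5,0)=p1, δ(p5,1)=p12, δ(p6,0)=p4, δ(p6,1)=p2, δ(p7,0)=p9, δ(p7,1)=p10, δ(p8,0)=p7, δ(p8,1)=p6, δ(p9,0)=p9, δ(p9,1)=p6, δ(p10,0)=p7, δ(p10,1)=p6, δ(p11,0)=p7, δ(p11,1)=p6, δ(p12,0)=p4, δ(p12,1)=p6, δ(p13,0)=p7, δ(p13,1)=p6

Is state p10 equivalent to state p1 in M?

Reachable states from the start: {p1,p2,p3,p4,p5,p6,p7,p9,p10,p11,p12,p13}. Unreachable: {p8} — drop them.
P0 = {p2,p3,p5,p9,p11,p12,p13} | {p1,p4,p6,p7,p10}.
Refine {p2,p3,p5,p9,p11,p12,p13} on symbol 0: members go to different blocks, giving {p2,p3,p5,p11,p12,p13} and {p9}.
Split {p2,p3,p5,p11,p12,p13} by δ(·,1) → {p2,p3,p5} and {p11,p12,p13}.
Refine {p1,p4,p6,p7,p10} on symbol 0: members go to different blocks, giving {p1,p4} and {p6,p10} and {p7}.
On input 0, block {p2,p3,p5} splits into {p2,p3} and {p5}.
Split {p11,p12,p13} by δ(·,0) → {p11,p13} and {p12}.
Split {p6,p10} by δ(·,0) → {p6} and {p10}.
No further refinement is possible. Final partition (9 blocks): {p2,p3} | {p1,p4} | {p9} | {p11,p13} | {p6} | {p7} | {p5} | {p12} | {p10}.
p10 and p1 end up in different blocks, so they are distinguishable. For instance, the string '0' is accepted from only p1.

No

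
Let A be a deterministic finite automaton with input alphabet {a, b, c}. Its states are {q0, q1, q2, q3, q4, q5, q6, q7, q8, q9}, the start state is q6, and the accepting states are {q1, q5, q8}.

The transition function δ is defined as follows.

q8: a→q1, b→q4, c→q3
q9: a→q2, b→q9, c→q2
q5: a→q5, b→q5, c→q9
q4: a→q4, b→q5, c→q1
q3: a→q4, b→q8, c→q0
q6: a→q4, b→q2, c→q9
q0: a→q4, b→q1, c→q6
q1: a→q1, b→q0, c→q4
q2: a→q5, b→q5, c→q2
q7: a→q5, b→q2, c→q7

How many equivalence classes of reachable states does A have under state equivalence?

Reachable states from the start: {q0,q1,q2,q4,q5,q6,q9}. Unreachable: {q3,q7,q8} — drop them.
Initial partition by acceptance: {q1,q5} | {q0,q2,q4,q6,q9}.
Split {q1,q5} by δ(·,b) → {q1} and {q5}.
Refine {q0,q2,q4,q6,q9} on symbol a: members go to different blocks, giving {q0,q4,q6,q9} and {q2}.
Refine {q0,q4,q6,q9} on symbol a: members go to different blocks, giving {q0,q4,q6} and {q9}.
On input b, block {q0,q4,q6} splits into {q0} and {q4} and {q6}.
Stable partition: {q1} | {q0} | {q5} | {q2} | {q9} | {q4} | {q6} — 7 equivalence classes.

7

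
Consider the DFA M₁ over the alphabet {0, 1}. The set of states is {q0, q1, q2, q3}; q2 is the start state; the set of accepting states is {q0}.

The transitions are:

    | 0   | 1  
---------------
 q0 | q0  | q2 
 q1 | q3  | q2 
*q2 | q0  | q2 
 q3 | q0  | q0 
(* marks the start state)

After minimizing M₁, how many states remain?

States {q1,q3} cannot be reached from the start state, so discard them.
Start with accepting vs non-accepting: {q0} | {q2}.
No further refinement is possible. Final partition (2 blocks): {q0} | {q2}.

2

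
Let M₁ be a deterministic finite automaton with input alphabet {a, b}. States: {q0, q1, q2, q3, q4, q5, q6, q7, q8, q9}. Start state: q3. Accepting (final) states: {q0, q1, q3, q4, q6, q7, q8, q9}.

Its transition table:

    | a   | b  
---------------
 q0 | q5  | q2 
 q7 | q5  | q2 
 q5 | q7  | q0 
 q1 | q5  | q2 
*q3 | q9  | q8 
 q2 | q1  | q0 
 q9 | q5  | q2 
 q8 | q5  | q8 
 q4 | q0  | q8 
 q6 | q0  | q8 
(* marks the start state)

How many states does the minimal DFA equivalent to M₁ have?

Reachable states from the start: {q0,q1,q2,q3,q5,q7,q8,q9}. Unreachable: {q4,q6} — drop them.
P0 = {q0,q1,q3,q7,q8,q9} | {q2,q5}.
Refine {q0,q1,q3,q7,q8,q9} on symbol a: members go to different blocks, giving {q0,q1,q7,q8,q9} and {q3}.
Split {q0,q1,q7,q8,q9} by δ(·,b) → {q0,q1,q7,q9} and {q8}.
Stable partition: {q0,q1,q7,q9} | {q2,q5} | {q3} | {q8} — 4 equivalence classes.

4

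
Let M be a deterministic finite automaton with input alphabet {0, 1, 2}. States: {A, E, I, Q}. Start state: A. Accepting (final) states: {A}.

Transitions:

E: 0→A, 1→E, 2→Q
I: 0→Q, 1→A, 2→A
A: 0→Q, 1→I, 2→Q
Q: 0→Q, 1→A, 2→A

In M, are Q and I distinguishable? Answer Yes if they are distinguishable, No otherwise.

First remove the unreachable states {E}; 3 states remain.
Start with accepting vs non-accepting: {A} | {I,Q}.
The partition is now stable with 2 blocks: {A} | {I,Q}.
Q and I lie in the same block of the stable partition, so they are equivalent — no string distinguishes them.

No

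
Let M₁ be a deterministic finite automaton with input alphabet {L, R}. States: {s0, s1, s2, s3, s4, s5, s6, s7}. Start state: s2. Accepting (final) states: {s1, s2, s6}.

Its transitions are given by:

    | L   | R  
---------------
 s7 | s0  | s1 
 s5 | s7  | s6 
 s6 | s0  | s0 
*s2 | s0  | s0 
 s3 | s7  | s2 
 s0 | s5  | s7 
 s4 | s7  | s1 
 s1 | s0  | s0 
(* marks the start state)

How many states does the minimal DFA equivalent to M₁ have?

Reachable states from the start: {s0,s1,s2,s5,s6,s7}. Unreachable: {s3,s4} — drop them.
Initial partition by acceptance: {s1,s2,s6} | {s0,s5,s7}.
On input R, block {s0,s5,s7} splits into {s5,s7} and {s0}.
Refine {s5,s7} on symbol L: members go to different blocks, giving {s5} and {s7}.
No further refinement is possible. Final partition (4 blocks): {s1,s2,s6} | {s5} | {s0} | {s7}.

4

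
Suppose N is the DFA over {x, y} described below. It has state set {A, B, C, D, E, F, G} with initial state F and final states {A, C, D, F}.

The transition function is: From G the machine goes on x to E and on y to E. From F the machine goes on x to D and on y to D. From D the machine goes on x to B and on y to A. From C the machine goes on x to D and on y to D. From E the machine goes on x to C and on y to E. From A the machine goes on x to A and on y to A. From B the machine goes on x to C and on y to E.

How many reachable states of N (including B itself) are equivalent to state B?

2

First remove the unreachable states {G}; 6 states remain.
Start with accepting vs non-accepting: {A,C,D,F} | {B,E}.
On input x, block {A,C,D,F} splits into {A,C,F} and {D}.
Split {A,C,F} by δ(·,x) → {C,F} and {A}.
Stable partition: {C,F} | {B,E} | {D} | {A} — 4 equivalence classes.
The equivalence class containing B is {B,E}, of size 2.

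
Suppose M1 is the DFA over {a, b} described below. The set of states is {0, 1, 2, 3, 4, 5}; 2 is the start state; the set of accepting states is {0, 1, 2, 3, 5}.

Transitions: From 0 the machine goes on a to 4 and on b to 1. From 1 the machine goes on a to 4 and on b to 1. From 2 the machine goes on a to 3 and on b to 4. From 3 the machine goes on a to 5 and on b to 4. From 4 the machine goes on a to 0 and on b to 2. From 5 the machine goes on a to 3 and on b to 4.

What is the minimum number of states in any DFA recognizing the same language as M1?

All states are reachable from the start state.
Initial partition by acceptance: {0,1,2,3,5} | {4}.
Refine {0,1,2,3,5} on symbol a: members go to different blocks, giving {2,3,5} and {0,1}.
The partition is now stable with 3 blocks: {2,3,5} | {4} | {0,1}.

3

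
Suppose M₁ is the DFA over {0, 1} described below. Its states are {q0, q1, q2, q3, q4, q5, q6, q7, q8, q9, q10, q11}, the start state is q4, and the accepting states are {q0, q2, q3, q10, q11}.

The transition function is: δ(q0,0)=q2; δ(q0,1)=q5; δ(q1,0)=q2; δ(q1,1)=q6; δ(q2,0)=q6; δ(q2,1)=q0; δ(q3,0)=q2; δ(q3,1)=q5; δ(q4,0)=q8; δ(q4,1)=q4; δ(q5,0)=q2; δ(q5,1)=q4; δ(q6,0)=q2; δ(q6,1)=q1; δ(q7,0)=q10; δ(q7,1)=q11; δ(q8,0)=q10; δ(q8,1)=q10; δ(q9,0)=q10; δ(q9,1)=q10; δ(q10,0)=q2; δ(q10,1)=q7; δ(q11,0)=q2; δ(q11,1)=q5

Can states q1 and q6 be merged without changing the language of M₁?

States {q3,q9} cannot be reached from the start state, so discard them.
Initial partition by acceptance: {q0,q2,q10,q11} | {q1,q4,q5,q6,q7,q8}.
Refine {q0,q2,q10,q11} on symbol 0: members go to different blocks, giving {q0,q10,q11} and {q2}.
Refine {q1,q4,q5,q6,q7,q8} on symbol 0: members go to different blocks, giving {q1,q5,q6} and {q7,q8} and {q4}.
Refine {q0,q10,q11} on symbol 1: members go to different blocks, giving {q0,q11} and {q10}.
Split {q1,q5,q6} by δ(·,1) → {q1,q6} and {q5}.
On input 1, block {q7,q8} splits into {q7} and {q8}.
The partition is now stable with 8 blocks: {q0,q11} | {q1,q6} | {q2} | {q7} | {q4} | {q10} | {q5} | {q8}.
q1 and q6 lie in the same block of the stable partition, so they are equivalent — no string distinguishes them.

Yes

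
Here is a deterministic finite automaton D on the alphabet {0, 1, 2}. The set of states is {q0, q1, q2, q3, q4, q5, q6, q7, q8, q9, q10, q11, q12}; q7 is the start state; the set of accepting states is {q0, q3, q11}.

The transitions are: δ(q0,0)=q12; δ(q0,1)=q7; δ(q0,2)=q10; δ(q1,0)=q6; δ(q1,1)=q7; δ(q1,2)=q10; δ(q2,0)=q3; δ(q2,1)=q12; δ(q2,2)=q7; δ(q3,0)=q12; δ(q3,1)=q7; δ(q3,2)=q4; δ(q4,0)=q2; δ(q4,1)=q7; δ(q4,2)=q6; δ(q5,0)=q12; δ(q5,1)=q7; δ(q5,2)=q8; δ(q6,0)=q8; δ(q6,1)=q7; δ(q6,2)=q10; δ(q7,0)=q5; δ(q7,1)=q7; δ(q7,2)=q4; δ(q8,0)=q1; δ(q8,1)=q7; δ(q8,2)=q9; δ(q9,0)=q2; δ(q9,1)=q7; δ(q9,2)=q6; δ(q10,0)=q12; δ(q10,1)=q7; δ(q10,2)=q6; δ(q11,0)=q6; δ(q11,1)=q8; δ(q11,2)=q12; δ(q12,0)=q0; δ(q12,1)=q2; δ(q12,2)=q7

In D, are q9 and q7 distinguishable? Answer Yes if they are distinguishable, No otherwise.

Yes

States {q11} cannot be reached from the start state, so discard them.
Start with accepting vs non-accepting: {q0,q3} | {q1,q2,q4,q5,q6,q7,q8,q9,q10,q12}.
On input 0, block {q1,q2,q4,q5,q6,q7,q8,q9,q10,q12} splits into {q1,q4,q5,q6,q7,q8,q9,q10} and {q2,q12}.
Split {q1,q4,q5,q6,q7,q8,q9,q10} by δ(·,0) → {q1,q6,q7,q8} and {q4,q5,q9,q10}.
Refine {q1,q6,q7,q8} on symbol 0: members go to different blocks, giving {q1,q6,q8} and {q7}.
Stable partition: {q0,q3} | {q1,q6,q8} | {q2,q12} | {q4,q5,q9,q10} | {q7} — 5 equivalence classes.
q9 and q7 end up in different blocks, so they are distinguishable. For instance, the string '00' is accepted from only q9.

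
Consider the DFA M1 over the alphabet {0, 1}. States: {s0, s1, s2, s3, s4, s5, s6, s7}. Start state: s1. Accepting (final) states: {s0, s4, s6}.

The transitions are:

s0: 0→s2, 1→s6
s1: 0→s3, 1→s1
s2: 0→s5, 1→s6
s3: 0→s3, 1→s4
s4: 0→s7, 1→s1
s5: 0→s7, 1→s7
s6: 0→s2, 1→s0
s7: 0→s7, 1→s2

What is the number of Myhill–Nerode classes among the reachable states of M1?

7

Initial partition by acceptance: {s0,s4,s6} | {s1,s2,s3,s5,s7}.
Split {s0,s4,s6} by δ(·,1) → {s0,s6} and {s4}.
Split {s1,s2,s3,s5,s7} by δ(·,1) → {s1,s5,s7} and {s2} and {s3}.
Refine {s1,s5,s7} on symbol 0: members go to different blocks, giving {s5,s7} and {s1}.
Split {s5,s7} by δ(·,1) → {s5} and {s7}.
No further refinement is possible. Final partition (7 blocks): {s0,s6} | {s5} | {s4} | {s2} | {s3} | {s1} | {s7}.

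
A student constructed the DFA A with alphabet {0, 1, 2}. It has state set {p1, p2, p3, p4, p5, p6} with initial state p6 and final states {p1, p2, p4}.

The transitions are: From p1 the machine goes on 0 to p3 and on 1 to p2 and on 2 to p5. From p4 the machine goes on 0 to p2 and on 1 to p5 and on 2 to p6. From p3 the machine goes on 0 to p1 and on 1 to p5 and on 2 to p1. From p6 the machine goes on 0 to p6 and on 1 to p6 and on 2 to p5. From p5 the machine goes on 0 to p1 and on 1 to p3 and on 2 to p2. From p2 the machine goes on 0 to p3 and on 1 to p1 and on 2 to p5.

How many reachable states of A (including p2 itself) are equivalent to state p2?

2

Reachable states from the start: {p1,p2,p3,p5,p6}. Unreachable: {p4} — drop them.
P0 = {p1,p2} | {p3,p5,p6}.
On input 0, block {p3,p5,p6} splits into {p3,p5} and {p6}.
Stable partition: {p1,p2} | {p3,p5} | {p6} — 3 equivalence classes.
The equivalence class containing p2 is {p1,p2}, of size 2.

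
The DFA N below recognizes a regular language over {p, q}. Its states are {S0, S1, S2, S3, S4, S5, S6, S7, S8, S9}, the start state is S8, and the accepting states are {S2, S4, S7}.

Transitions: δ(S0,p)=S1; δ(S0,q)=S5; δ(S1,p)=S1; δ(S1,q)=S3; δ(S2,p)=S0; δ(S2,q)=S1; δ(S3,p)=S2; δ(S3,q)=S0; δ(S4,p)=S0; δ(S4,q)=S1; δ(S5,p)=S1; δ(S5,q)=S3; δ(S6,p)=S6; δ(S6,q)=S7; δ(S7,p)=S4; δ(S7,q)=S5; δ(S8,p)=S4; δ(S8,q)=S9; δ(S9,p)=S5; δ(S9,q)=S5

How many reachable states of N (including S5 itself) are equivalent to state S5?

Reachable states from the start: {S0,S1,S2,S3,S4,S5,S8,S9}. Unreachable: {S6,S7} — drop them.
P0 = {S2,S4} | {S0,S1,S3,S5,S8,S9}.
On input p, block {S0,S1,S3,S5,S8,S9} splits into {S0,S1,S5,S9} and {S3,S8}.
Split {S0,S1,S5,S9} by δ(·,q) → {S0,S9} and {S1,S5}.
Stable partition: {S2,S4} | {S0,S9} | {S3,S8} | {S1,S5} — 4 equivalence classes.
The equivalence class containing S5 is {S1,S5}, of size 2.

2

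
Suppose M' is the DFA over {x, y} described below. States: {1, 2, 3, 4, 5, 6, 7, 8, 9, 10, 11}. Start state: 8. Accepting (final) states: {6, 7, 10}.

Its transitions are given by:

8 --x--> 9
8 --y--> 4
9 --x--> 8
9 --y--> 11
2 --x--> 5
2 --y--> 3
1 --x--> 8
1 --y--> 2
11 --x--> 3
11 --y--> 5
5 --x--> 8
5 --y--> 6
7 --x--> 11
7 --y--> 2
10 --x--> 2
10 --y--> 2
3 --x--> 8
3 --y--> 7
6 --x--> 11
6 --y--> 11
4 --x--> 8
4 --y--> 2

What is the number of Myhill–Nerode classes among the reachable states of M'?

Reachable states from the start: {2,3,4,5,6,7,8,9,11}. Unreachable: {1,10} — drop them.
Start with accepting vs non-accepting: {6,7} | {2,3,4,5,8,9,11}.
On input y, block {2,3,4,5,8,9,11} splits into {2,4,8,9,11} and {3,5}.
Split {2,4,8,9,11} by δ(·,x) → {4,8,9} and {2,11}.
Split {4,8,9} by δ(·,y) → {4,9} and {8}.
No further refinement is possible. Final partition (5 blocks): {6,7} | {4,9} | {3,5} | {2,11} | {8}.

5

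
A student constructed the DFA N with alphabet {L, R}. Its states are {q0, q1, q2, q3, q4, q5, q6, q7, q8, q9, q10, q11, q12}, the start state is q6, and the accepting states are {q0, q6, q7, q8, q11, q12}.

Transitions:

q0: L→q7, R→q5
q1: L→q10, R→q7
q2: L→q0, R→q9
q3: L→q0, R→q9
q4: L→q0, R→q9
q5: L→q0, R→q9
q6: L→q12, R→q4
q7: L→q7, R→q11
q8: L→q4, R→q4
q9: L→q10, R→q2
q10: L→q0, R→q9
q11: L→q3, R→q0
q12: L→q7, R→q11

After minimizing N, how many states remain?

Reachable states from the start: {q0,q2,q3,q4,q5,q6,q7,q9,q10,q11,q12}. Unreachable: {q1,q8} — drop them.
Start with accepting vs non-accepting: {q0,q6,q7,q11,q12} | {q2,q3,q4,q5,q9,q10}.
On input L, block {q0,q6,q7,q11,q12} splits into {q0,q6,q7,q12} and {q11}.
Refine {q0,q6,q7,q12} on symbol R: members go to different blocks, giving {q0,q6} and {q7,q12}.
On input L, block {q2,q3,q4,q5,q9,q10} splits into {q2,q3,q4,q5,q10} and {q9}.
Stable partition: {q0,q6} | {q2,q3,q4,q5,q10} | {q11} | {q7,q12} | {q9} — 5 equivalence classes.

5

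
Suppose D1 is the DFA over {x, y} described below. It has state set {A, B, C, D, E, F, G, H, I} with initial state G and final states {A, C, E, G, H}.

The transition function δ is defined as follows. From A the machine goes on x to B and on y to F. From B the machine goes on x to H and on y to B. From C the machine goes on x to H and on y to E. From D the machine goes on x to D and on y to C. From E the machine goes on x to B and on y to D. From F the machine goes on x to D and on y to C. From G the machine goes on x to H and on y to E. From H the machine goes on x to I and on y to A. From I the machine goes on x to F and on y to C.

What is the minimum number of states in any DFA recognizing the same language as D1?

5

All states are reachable from the start state.
P0 = {A,C,E,G,H} | {B,D,F,I}.
Split {A,C,E,G,H} by δ(·,x) → {A,E,H} and {C,G}.
Refine {A,E,H} on symbol y: members go to different blocks, giving {A,E} and {H}.
Refine {B,D,F,I} on symbol x: members go to different blocks, giving {D,F,I} and {B}.
Stable partition: {A,E} | {D,F,I} | {C,G} | {H} | {B} — 5 equivalence classes.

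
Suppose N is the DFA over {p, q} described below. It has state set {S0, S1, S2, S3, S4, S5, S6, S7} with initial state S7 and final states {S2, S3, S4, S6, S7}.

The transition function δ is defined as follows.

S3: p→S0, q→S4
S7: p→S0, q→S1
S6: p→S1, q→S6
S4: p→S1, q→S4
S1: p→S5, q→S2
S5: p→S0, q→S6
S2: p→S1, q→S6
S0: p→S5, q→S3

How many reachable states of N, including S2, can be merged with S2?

P0 = {S2,S3,S4,S6,S7} | {S0,S1,S5}.
On input q, block {S2,S3,S4,S6,S7} splits into {S2,S3,S4,S6} and {S7}.
The partition is now stable with 3 blocks: {S2,S3,S4,S6} | {S0,S1,S5} | {S7}.
State S2 belongs to the block {S2,S3,S4,S6}, which has 4 states.

4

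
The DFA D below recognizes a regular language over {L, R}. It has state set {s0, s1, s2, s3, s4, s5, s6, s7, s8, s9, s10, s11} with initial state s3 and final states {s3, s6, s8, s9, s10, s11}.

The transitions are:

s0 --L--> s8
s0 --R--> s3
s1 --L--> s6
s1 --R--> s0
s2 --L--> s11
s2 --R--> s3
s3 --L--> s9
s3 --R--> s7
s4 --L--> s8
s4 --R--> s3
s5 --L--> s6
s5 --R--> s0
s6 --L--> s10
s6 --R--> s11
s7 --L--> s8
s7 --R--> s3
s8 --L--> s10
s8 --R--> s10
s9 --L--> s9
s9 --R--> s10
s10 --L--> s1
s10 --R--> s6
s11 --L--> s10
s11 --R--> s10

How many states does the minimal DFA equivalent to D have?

7

Reachable states from the start: {s0,s1,s3,s6,s7,s8,s9,s10,s11}. Unreachable: {s2,s4,s5} — drop them.
Start with accepting vs non-accepting: {s3,s6,s8,s9,s10,s11} | {s0,s1,s7}.
Refine {s3,s6,s8,s9,s10,s11} on symbol L: members go to different blocks, giving {s3,s6,s8,s9,s11} and {s10}.
On input L, block {s3,s6,s8,s9,s11} splits into {s6,s8,s11} and {s3,s9}.
Refine {s6,s8,s11} on symbol R: members go to different blocks, giving {s8,s11} and {s6}.
Refine {s0,s1,s7} on symbol L: members go to different blocks, giving {s0,s7} and {s1}.
On input R, block {s3,s9} splits into {s3} and {s9}.
No further refinement is possible. Final partition (7 blocks): {s8,s11} | {s0,s7} | {s10} | {s3} | {s6} | {s1} | {s9}.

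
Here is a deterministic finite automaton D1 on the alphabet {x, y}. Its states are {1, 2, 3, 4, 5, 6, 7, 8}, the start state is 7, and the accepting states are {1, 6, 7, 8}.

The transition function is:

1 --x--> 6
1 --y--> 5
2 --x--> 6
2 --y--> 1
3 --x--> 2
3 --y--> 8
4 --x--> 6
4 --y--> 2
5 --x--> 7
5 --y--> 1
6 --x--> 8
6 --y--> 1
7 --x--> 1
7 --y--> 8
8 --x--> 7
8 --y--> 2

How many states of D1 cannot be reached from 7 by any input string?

2

No path from 7 leads to 3, 4; the other 6 states are all reachable.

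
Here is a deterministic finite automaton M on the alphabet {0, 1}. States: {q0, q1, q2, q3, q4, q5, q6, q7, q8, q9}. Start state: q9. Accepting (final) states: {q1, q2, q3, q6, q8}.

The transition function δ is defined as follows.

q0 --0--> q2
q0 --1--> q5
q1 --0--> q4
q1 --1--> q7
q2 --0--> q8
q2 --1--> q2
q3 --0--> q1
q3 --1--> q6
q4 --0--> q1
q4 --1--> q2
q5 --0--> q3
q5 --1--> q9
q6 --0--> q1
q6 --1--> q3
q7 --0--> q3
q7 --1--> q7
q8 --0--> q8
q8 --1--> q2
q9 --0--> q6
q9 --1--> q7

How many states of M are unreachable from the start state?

BFS from q9 reaches {q1, q2, q3, q4, q6, q7, q8, q9}; the 2 state(s) q0, q5 are never visited.

2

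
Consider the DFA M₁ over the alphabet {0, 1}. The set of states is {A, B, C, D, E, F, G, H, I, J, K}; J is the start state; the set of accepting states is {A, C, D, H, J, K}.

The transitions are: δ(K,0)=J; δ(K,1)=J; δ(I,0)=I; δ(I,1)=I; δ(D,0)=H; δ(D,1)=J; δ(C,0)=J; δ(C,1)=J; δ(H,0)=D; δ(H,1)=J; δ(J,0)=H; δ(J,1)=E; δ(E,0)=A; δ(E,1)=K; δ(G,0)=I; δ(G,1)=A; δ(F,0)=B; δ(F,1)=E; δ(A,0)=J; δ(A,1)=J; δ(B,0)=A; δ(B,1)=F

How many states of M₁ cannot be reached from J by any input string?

5

BFS from J reaches {A, D, E, H, J, K}; the 5 state(s) B, C, F, G, I are never visited.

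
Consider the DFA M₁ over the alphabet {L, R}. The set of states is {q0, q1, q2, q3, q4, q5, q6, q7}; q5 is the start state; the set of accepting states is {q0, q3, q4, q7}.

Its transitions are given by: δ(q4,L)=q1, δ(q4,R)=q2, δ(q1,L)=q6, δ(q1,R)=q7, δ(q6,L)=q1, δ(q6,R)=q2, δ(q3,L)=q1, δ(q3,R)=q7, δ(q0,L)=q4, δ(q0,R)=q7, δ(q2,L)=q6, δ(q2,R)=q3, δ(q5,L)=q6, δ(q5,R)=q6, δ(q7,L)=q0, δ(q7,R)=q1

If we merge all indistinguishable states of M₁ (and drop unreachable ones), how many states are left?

8

All states are reachable from the start state.
P0 = {q0,q3,q4,q7} | {q1,q2,q5,q6}.
Split {q0,q3,q4,q7} by δ(·,L) → {q0,q7} and {q3,q4}.
Split {q0,q7} by δ(·,L) → {q0} and {q7}.
On input R, block {q1,q2,q5,q6} splits into {q5,q6} and {q1} and {q2}.
Refine {q5,q6} on symbol L: members go to different blocks, giving {q5} and {q6}.
Split {q3,q4} by δ(·,R) → {q3} and {q4}.
The partition is now stable with 8 blocks: {q0} | {q5} | {q3} | {q7} | {q1} | {q2} | {q6} | {q4}.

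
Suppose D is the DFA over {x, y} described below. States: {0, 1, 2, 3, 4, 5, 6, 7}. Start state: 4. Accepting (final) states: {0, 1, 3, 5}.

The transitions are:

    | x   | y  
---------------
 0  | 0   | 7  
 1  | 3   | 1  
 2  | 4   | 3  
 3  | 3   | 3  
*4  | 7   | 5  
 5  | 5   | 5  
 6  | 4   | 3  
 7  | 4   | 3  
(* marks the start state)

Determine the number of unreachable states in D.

No path from 4 leads to 0, 1, 2, 6; the other 4 states are all reachable.

4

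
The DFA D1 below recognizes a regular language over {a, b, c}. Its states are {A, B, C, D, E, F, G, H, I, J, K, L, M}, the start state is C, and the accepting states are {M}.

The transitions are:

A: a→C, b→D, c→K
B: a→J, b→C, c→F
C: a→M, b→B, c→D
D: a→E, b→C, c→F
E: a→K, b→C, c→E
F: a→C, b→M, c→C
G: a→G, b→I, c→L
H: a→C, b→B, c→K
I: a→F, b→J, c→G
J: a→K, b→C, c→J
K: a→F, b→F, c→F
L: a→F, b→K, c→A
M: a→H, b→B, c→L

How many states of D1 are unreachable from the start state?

Starting at C and following transitions, the reachable set is {A, B, C, D, E, F, H, J, K, L, M}. That leaves G, I unreachable — 2 in total.

2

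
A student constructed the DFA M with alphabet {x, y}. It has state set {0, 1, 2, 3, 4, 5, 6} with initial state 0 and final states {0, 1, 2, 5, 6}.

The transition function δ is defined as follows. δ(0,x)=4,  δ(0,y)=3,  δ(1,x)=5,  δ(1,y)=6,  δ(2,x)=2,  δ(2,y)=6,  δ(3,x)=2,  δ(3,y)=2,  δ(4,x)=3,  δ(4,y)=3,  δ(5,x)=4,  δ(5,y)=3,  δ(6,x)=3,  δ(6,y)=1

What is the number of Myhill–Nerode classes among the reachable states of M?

6

Every state is reachable, so we keep all 7.
Initial partition by acceptance: {0,1,2,5,6} | {3,4}.
Refine {0,1,2,5,6} on symbol x: members go to different blocks, giving {0,5,6} and {1,2}.
Split {0,5,6} by δ(·,y) → {0,5} and {6}.
Split {3,4} by δ(·,x) → {3} and {4}.
On input x, block {1,2} splits into {1} and {2}.
No further refinement is possible. Final partition (6 blocks): {0,5} | {3} | {1} | {6} | {4} | {2}.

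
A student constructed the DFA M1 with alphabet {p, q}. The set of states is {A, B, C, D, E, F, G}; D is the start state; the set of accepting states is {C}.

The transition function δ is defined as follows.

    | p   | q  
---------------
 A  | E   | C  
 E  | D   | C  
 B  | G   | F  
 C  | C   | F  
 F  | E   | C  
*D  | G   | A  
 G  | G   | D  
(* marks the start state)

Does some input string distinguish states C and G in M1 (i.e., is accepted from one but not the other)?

Yes

Reachable states from the start: {A,C,D,E,F,G}. Unreachable: {B} — drop them.
Start with accepting vs non-accepting: {C} | {A,D,E,F,G}.
Split {A,D,E,F,G} by δ(·,q) → {A,E,F} and {D,G}.
Refine {A,E,F} on symbol p: members go to different blocks, giving {A,F} and {E}.
Split {D,G} by δ(·,q) → {D} and {G}.
The partition is now stable with 5 blocks: {C} | {A,F} | {D} | {E} | {G}.
C and G end up in different blocks, so they are distinguishable. For instance, the string 'ε' is accepted from only C.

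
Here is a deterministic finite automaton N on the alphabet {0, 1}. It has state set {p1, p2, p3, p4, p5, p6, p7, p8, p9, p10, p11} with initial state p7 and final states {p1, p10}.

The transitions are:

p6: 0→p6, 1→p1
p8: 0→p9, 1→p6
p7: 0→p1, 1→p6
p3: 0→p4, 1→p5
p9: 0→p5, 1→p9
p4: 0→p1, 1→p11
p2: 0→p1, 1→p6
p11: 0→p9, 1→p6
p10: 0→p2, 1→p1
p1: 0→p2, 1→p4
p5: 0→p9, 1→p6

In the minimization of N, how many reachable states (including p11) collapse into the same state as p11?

2

Reachable states from the start: {p1,p2,p4,p5,p6,p7,p9,p11}. Unreachable: {p3,p8,p10} — drop them.
Start with accepting vs non-accepting: {p1} | {p2,p4,p5,p6,p7,p9,p11}.
On input 0, block {p2,p4,p5,p6,p7,p9,p11} splits into {p5,p6,p9,p11} and {p2,p4,p7}.
Refine {p5,p6,p9,p11} on symbol 1: members go to different blocks, giving {p5,p9,p11} and {p6}.
On input 1, block {p5,p9,p11} splits into {p5,p11} and {p9}.
On input 1, block {p2,p4,p7} splits into {p2,p7} and {p4}.
Stable partition: {p1} | {p5,p11} | {p2,p7} | {p6} | {p9} | {p4} — 6 equivalence classes.
The equivalence class containing p11 is {p5,p11}, of size 2.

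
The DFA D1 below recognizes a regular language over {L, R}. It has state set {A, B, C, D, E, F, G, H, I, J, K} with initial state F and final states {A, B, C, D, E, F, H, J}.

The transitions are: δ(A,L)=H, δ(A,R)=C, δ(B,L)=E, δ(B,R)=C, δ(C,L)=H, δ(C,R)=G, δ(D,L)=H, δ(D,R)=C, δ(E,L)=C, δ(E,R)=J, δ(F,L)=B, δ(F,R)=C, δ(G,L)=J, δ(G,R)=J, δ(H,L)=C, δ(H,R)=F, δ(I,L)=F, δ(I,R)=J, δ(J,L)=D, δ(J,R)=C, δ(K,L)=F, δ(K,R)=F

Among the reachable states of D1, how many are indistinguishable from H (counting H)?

2

First remove the unreachable states {A,I,K}; 8 states remain.
P0 = {B,C,D,E,F,H,J} | {G}.
Refine {B,C,D,E,F,H,J} on symbol R: members go to different blocks, giving {B,D,E,F,H,J} and {C}.
Refine {B,D,E,F,H,J} on symbol L: members go to different blocks, giving {B,D,F,J} and {E,H}.
Split {B,D,F,J} by δ(·,L) → {B,D} and {F,J}.
Stable partition: {B,D} | {G} | {C} | {E,H} | {F,J} — 5 equivalence classes.
The equivalence class containing H is {E,H}, of size 2.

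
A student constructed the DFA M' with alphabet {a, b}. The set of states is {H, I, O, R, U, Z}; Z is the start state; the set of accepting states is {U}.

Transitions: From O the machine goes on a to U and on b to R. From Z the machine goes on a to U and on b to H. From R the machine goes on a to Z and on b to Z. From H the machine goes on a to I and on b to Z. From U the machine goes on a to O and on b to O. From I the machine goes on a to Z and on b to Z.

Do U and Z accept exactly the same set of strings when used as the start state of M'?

Initial partition by acceptance: {U} | {H,I,O,R,Z}.
Split {H,I,O,R,Z} by δ(·,a) → {H,I,R} and {O,Z}.
Split {H,I,R} by δ(·,a) → {I,R} and {H}.
Refine {O,Z} on symbol b: members go to different blocks, giving {Z} and {O}.
Stable partition: {U} | {I,R} | {Z} | {H} | {O} — 5 equivalence classes.
U and Z end up in different blocks, so they are distinguishable. For instance, the string 'ε' is accepted from only U.

No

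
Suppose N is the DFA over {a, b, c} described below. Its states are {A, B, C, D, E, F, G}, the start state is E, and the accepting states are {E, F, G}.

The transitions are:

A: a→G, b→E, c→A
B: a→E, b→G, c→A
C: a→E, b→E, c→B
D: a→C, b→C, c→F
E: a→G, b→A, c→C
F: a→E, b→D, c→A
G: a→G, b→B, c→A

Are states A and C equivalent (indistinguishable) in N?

Yes

Reachable states from the start: {A,B,C,E,G}. Unreachable: {D,F} — drop them.
Start with accepting vs non-accepting: {E,G} | {A,B,C}.
The partition is now stable with 2 blocks: {E,G} | {A,B,C}.
A and C lie in the same block of the stable partition, so they are equivalent — no string distinguishes them.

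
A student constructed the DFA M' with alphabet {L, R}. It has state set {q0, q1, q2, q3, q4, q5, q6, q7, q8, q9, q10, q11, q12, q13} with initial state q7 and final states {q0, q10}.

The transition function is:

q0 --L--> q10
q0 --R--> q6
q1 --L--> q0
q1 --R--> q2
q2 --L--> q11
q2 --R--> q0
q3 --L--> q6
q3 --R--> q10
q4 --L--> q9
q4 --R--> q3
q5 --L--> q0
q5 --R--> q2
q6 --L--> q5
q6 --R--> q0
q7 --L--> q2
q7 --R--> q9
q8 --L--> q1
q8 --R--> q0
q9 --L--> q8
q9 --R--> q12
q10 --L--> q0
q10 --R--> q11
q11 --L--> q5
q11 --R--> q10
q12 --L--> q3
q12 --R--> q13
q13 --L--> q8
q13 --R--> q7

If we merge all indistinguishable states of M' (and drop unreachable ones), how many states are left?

States {q4} cannot be reached from the start state, so discard them.
Initial partition by acceptance: {q0,q10} | {q1,q2,q3,q5,q6,q7,q8,q9,q11,q12,q13}.
Split {q1,q2,q3,q5,q6,q7,q8,q9,q11,q12,q13} by δ(·,L) → {q2,q3,q6,q7,q8,q9,q11,q12,q13} and {q1,q5}.
Split {q2,q3,q6,q7,q8,q9,q11,q12,q13} by δ(·,L) → {q2,q3,q7,q9,q12,q13} and {q6,q8,q11}.
On input L, block {q2,q3,q7,q9,q12,q13} splits into {q2,q3,q9,q13} and {q7,q12}.
Split {q2,q3,q9,q13} by δ(·,R) → {q2,q3} and {q9,q13}.
Stable partition: {q0,q10} | {q2,q3} | {q1,q5} | {q6,q8,q11} | {q7,q12} | {q9,q13} — 6 equivalence classes.

6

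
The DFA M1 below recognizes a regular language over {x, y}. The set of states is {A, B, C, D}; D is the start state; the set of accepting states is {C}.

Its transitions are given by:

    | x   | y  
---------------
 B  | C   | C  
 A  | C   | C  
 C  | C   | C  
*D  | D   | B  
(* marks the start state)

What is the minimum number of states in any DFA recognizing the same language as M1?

3

Reachable states from the start: {B,C,D}. Unreachable: {A} — drop them.
Initial partition by acceptance: {C} | {B,D}.
Split {B,D} by δ(·,x) → {B} and {D}.
No further refinement is possible. Final partition (3 blocks): {C} | {B} | {D}.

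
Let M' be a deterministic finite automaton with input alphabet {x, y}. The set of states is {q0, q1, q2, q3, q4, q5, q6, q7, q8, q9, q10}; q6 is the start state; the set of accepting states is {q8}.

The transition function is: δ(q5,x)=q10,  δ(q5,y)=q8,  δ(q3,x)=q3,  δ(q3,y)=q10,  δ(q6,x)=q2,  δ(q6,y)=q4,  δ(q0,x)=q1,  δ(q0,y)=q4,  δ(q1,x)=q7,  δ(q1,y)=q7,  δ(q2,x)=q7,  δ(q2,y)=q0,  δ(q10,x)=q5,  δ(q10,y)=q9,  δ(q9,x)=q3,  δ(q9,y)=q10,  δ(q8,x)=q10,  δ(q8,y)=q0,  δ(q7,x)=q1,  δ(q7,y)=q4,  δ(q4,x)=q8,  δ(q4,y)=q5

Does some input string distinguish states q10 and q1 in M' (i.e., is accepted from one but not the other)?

Yes

Every state is reachable, so we keep all 11.
Initial partition by acceptance: {q8} | {q0,q1,q2,q3,q4,q5,q6,q7,q9,q10}.
Split {q0,q1,q2,q3,q4,q5,q6,q7,q9,q10} by δ(·,x) → {q0,q1,q2,q3,q5,q6,q7,q9,q10} and {q4}.
On input y, block {q0,q1,q2,q3,q5,q6,q7,q9,q10} splits into {q1,q2,q3,q9,q10} and {q0,q6,q7} and {q5}.
Split {q1,q2,q3,q9,q10} by δ(·,x) → {q1,q2} and {q3,q9} and {q10}.
The partition is now stable with 7 blocks: {q8} | {q1,q2} | {q4} | {q0,q6,q7} | {q5} | {q3,q9} | {q10}.
q10 and q1 end up in different blocks, so they are distinguishable. For instance, the string 'xy' is accepted from only q10.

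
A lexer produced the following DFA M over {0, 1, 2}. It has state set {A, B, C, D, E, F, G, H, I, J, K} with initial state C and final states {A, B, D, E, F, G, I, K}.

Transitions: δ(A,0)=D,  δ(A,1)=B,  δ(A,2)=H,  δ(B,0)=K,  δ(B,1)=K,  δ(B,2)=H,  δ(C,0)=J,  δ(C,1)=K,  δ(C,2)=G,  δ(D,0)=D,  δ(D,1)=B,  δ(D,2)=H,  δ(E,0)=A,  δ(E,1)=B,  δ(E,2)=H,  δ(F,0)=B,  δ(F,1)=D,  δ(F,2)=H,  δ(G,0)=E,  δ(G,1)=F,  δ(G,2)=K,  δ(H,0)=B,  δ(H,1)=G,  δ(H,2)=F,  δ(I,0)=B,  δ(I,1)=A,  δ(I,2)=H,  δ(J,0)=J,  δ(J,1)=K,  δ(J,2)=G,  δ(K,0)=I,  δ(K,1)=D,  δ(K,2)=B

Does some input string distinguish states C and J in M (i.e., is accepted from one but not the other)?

No

Every state is reachable, so we keep all 11.
Initial partition by acceptance: {A,B,D,E,F,G,I,K} | {C,H,J}.
On input 2, block {A,B,D,E,F,G,I,K} splits into {A,B,D,E,F,I} and {G,K}.
Refine {A,B,D,E,F,I} on symbol 0: members go to different blocks, giving {A,D,E,F,I} and {B}.
Split {A,D,E,F,I} by δ(·,0) → {A,D,E} and {F,I}.
On input 0, block {C,H,J} splits into {C,J} and {H}.
On input 0, block {G,K} splits into {G} and {K}.
No further refinement is possible. Final partition (7 blocks): {A,D,E} | {C,J} | {G} | {B} | {F,I} | {H} | {K}.
C and J lie in the same block of the stable partition, so they are equivalent — no string distinguishes them.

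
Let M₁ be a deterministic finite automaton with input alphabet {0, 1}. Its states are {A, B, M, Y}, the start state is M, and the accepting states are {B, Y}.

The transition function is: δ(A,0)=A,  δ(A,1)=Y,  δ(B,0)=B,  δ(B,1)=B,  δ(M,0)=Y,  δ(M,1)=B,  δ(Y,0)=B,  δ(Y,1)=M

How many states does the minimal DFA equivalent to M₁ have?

3

Reachable states from the start: {B,M,Y}. Unreachable: {A} — drop them.
P0 = {B,Y} | {M}.
Split {B,Y} by δ(·,1) → {Y} and {B}.
No further refinement is possible. Final partition (3 blocks): {Y} | {M} | {B}.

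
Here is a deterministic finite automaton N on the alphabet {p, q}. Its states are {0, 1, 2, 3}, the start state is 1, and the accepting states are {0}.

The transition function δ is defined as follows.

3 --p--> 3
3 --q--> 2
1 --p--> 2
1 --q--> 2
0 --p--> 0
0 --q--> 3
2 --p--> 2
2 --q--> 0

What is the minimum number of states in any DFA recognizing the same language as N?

All states are reachable from the start state.
Start with accepting vs non-accepting: {0} | {1,2,3}.
Split {1,2,3} by δ(·,q) → {1,3} and {2}.
On input p, block {1,3} splits into {1} and {3}.
Stable partition: {0} | {1} | {2} | {3} — 4 equivalence classes.

4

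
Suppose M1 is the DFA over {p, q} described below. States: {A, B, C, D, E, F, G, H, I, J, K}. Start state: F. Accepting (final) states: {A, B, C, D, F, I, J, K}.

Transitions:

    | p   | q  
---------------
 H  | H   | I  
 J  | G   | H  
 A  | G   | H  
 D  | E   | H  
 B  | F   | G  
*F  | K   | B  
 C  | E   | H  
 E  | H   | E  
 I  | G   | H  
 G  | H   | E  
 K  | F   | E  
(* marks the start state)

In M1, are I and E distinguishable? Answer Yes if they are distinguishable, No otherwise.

States {A,C,D,J} cannot be reached from the start state, so discard them.
Initial partition by acceptance: {B,F,I,K} | {E,G,H}.
On input p, block {B,F,I,K} splits into {B,F,K} and {I}.
Refine {B,F,K} on symbol q: members go to different blocks, giving {B,K} and {F}.
Refine {E,G,H} on symbol q: members go to different blocks, giving {E,G} and {H}.
The partition is now stable with 5 blocks: {B,K} | {E,G} | {I} | {F} | {H}.
I and E end up in different blocks, so they are distinguishable. For instance, the string 'ε' is accepted from only I.

Yes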